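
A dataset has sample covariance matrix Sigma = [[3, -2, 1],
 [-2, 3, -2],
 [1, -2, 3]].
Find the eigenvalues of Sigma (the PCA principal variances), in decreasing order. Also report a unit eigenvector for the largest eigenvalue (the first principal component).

Step 1 — characteristic polynomial p(λ) = det(λI - Sigma) = λ³ - tr·λ² + c_1·λ - det, where tr = trace, c_1 = sum of the principal 2×2 minors, det = det(Sigma):
  tr = 3 + 3 + 3 = 9,
  c_1 = (3·3 - (-2)²) + (3·3 - (1)²) + (3·3 - (-2)²) = 5 + 8 + 5 = 18,
  det = 3·(3·3 - (-2)²) - (-2)·((-2)·3 - (-2)·(1)) + (1)·((-2)·(-2) - 3·(1)) = 3·(5) - (-2)·(-4) + (1)·(1) = 8.
  So p(λ) = λ³ - 9λ² + 18λ - 8.
Step 2 — look for an integer root (rational root theorem: any rational root is an integer divisor of 8). Testing λ = 2:
  p(2) = 8 - 36 + 36 - 8 = 0  ✓
  Dividing out (λ - 2): p(λ) = (λ - 2)(λ² - 7λ + 4).
Step 3 — remaining eigenvalues from the quadratic λ² - 7λ + 4 = 0:
  Δ = 7² - 4·4 = 49 - 16 = 33,  λ = (7 ± √33)/2 = (7 ± 5.7446)/2 ≈ 6.3723 or 0.6277.
  Sorted: λ_1 = 6.3723,  λ_2 = 2,  λ_3 = 0.6277  (check: sum = 9 = tr ✓).

Step 4 — unit eigenvector for λ_1 ≈ 6.3723: v spans the null space of (Sigma - λ_1 I), whose rows are
  r_1 = (-3.3723, -2, 1),  r_2 = (-2, -3.3723, -2),  r_3 = (1, -2, -3.3723).
  v is orthogonal to every row, so take v ∝ r_1 × r_2 = ((-2)·(-2) - (1)·(-3.3723), (1)·(-2) - (-3.3723)·(-2), (-3.3723)·(-3.3723) - (-2)·(-2)) ≈ (7.3723, -8.7446, 7.3723).
  Let u = (7.3723, -8.7446, 7.3723).
  ||u|| = √((7.3723)² + (-8.7446)² + (7.3723)²) = √(185.1684) ≈ 13.6077,  v_1 = u/||u|| ≈ (0.5418, -0.6426, 0.5418) (||v_1|| = 1).

λ_1 = 6.3723,  λ_2 = 2,  λ_3 = 0.6277;  v_1 ≈ (0.5418, -0.6426, 0.5418)


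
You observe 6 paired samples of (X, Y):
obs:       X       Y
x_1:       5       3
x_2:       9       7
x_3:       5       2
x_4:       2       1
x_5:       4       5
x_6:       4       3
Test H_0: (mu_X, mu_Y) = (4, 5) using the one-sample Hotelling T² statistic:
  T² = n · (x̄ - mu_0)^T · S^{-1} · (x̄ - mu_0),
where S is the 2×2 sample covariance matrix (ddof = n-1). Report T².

Step 1 — sample mean vector:
  mean(X) = (5 + 9 + 5 + 2 + 4 + 4) / 6 = 29/6 = 4.8333
  mean(Y) = (3 + 7 + 2 + 1 + 5 + 3) / 6 = 21/6 = 3.5
  x̄ = (4.8333, 3.5),  deviation x̄ - mu_0 = (4.8333, 3.5) - (4, 5) = (0.8333, -1.5).

Step 2 — sample covariance matrix, S[i,j] = (1/(n-1)) · Σ_k (x_{k,i} - mean_i) · (x_{k,j} - mean_j), divisor n-1 = 5:
  S[X,X] = ((0.1667)·(0.1667) + (4.1667)·(4.1667) + (0.1667)·(0.1667) + (-2.8333)·(-2.8333) + (-0.8333)·(-0.8333) + (-0.8333)·(-0.8333)) / 5 = 26.8333/5 = 5.3667
  S[X,Y] = ((0.1667)·(-0.5) + (4.1667)·(3.5) + (0.1667)·(-1.5) + (-2.8333)·(-2.5) + (-0.8333)·(1.5) + (-0.8333)·(-0.5)) / 5 = 20.5/5 = 4.1
  S[Y,Y] = ((-0.5)·(-0.5) + (3.5)·(3.5) + (-1.5)·(-1.5) + (-2.5)·(-2.5) + (1.5)·(1.5) + (-0.5)·(-0.5)) / 5 = 23.5/5 = 4.7
  S = [[5.3667, 4.1],
 [4.1, 4.7]].

Step 3 — invert S. det(S) = 5.3667·4.7 - (4.1)² = 8.4133.
  S^{-1} = (1/det) · [[d, -b], [-b, a]] = [[0.5586, -0.4873],
 [-0.4873, 0.6379]].

Step 4 — quadratic form (x̄ - mu_0)^T · S^{-1} · (x̄ - mu_0):
  S^{-1} · (x̄ - mu_0) = (1.1965, -1.3629),
  (x̄ - mu_0)^T · [...] = (0.8333)·(1.1965) + (-1.5)·(-1.3629) = 3.0415.

Step 5 — scale by n: T² = 6 · 3.0415 = 18.2488.

T² ≈ 18.2488


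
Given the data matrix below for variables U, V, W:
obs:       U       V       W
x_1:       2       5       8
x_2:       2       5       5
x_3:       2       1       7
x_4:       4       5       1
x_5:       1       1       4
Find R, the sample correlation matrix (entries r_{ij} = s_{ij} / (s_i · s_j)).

Step 1 — column means:
  mean(U) = (2 + 2 + 2 + 4 + 1) / 5 = 11/5 = 2.2
  mean(V) = (5 + 5 + 1 + 5 + 1) / 5 = 17/5 = 3.4
  mean(W) = (8 + 5 + 7 + 1 + 4) / 5 = 25/5 = 5

Step 2 — sample variances and covariances s[i,j] = (1/(n-1)) · Σ_k (x_{k,i} - mean_i) · (x_{k,j} - mean_j), with n-1 = 4:
  s[U,U] = ((-0.2)·(-0.2) + (-0.2)·(-0.2) + (-0.2)·(-0.2) + (1.8)·(1.8) + (-1.2)·(-1.2)) / 4 = 4.8/4 = 1.2
  s[U,V] = ((-0.2)·(1.6) + (-0.2)·(1.6) + (-0.2)·(-2.4) + (1.8)·(1.6) + (-1.2)·(-2.4)) / 4 = 5.6/4 = 1.4
  s[U,W] = ((-0.2)·(3) + (-0.2)·(0) + (-0.2)·(2) + (1.8)·(-4) + (-1.2)·(-1)) / 4 = -7/4 = -1.75
  s[V,V] = ((1.6)·(1.6) + (1.6)·(1.6) + (-2.4)·(-2.4) + (1.6)·(1.6) + (-2.4)·(-2.4)) / 4 = 19.2/4 = 4.8
  s[V,W] = ((1.6)·(3) + (1.6)·(0) + (-2.4)·(2) + (1.6)·(-4) + (-2.4)·(-1)) / 4 = -4/4 = -1
  s[W,W] = ((3)·(3) + (0)·(0) + (2)·(2) + (-4)·(-4) + (-1)·(-1)) / 4 = 30/4 = 7.5
  Sample standard deviations s_i = √(s[i,i]):
  s(U) = √(1.2) = 1.0954
  s(V) = √(4.8) = 2.1909
  s(W) = √(7.5) = 2.7386

Step 3 — r_{ij} = s_{ij} / (s_i · s_j):
  r[U,U] = 1 (diagonal).
  r[U,V] = 1.4 / (1.0954 · 2.1909) = 1.4 / 2.4 = 0.5833
  r[U,W] = -1.75 / (1.0954 · 2.7386) = -1.75 / 3 = -0.5833
  r[V,V] = 1 (diagonal).
  r[V,W] = -1 / (2.1909 · 2.7386) = -1 / 6 = -0.1667
  r[W,W] = 1 (diagonal).

R is symmetric with unit diagonal. Assembling:

R = [[1, 0.5833, -0.5833],
 [0.5833, 1, -0.1667],
 [-0.5833, -0.1667, 1]]


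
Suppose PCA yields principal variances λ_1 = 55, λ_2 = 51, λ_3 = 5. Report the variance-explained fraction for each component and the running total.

Step 1 — total variance = trace(Sigma) = Σ λ_i = 55 + 51 + 5 = 111.

Step 2 — fraction explained by component i = λ_i / Σ λ:
  PC1: 55/111 = 0.4955
  PC2: 51/111 = 0.4595
  PC3: 5/111 = 0.045

Step 3 — cumulative fraction after k components = (λ_1 + ... + λ_k) / Σ λ:
  k = 1: 55/111 = 0.4955
  k = 2: (55 + 51)/111 = 106/111 = 0.955
  k = 3: (55 + 51 + 5)/111 = 111/111 = 1

Summary (fraction, with percent):

explained: PC1 0.4955 (49.55%), PC2 0.4595 (45.95%), PC3 0.045 (4.5%);  cumulative: 0.4955, 0.955, 1


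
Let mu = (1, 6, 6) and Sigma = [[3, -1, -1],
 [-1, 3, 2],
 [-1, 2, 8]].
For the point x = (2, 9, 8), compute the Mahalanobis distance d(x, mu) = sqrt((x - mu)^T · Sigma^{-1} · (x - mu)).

Step 1 — centre the observation: (x - mu) = (1, 3, 2).

Step 2 — invert Sigma (cofactor / det for 3×3, or solve directly):
  Sigma^{-1} = [[0.3774, 0.1132, 0.0189],
 [0.1132, 0.434, -0.0943],
 [0.0189, -0.0943, 0.1509]].

Step 3 — form the quadratic (x - mu)^T · Sigma^{-1} · (x - mu):
  Sigma^{-1} · (x - mu) = (0.7547, 1.2264, 0.0377).
  (x - mu)^T · [Sigma^{-1} · (x - mu)] = (1)·(0.7547) + (3)·(1.2264) + (2)·(0.0377) = 4.5094.

Step 4 — take square root: d = √(4.5094) ≈ 2.1235.

d(x, mu) = √(4.5094) ≈ 2.1235


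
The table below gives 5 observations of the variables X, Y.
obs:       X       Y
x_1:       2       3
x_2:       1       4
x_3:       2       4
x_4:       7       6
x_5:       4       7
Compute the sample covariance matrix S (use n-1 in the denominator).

Step 1 — column means:
  mean(X) = (2 + 1 + 2 + 7 + 4) / 5 = 16/5 = 3.2
  mean(Y) = (3 + 4 + 4 + 6 + 7) / 5 = 24/5 = 4.8

Step 2 — sample covariance S[i,j] = (1/(n-1)) · Σ_k (x_{k,i} - mean_i) · (x_{k,j} - mean_j), with n-1 = 4.
  S[X,X] = ((-1.2)·(-1.2) + (-2.2)·(-2.2) + (-1.2)·(-1.2) + (3.8)·(3.8) + (0.8)·(0.8)) / 4 = 22.8/4 = 5.7
  S[X,Y] = ((-1.2)·(-1.8) + (-2.2)·(-0.8) + (-1.2)·(-0.8) + (3.8)·(1.2) + (0.8)·(2.2)) / 4 = 11.2/4 = 2.8
  S[Y,Y] = ((-1.8)·(-1.8) + (-0.8)·(-0.8) + (-0.8)·(-0.8) + (1.2)·(1.2) + (2.2)·(2.2)) / 4 = 10.8/4 = 2.7

S is symmetric (S[j,i] = S[i,j]). Assembling:

S = [[5.7, 2.8],
 [2.8, 2.7]]


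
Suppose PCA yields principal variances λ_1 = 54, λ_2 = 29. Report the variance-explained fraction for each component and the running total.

Step 1 — total variance = trace(Sigma) = Σ λ_i = 54 + 29 = 83.

Step 2 — fraction explained by component i = λ_i / Σ λ:
  PC1: 54/83 = 0.6506
  PC2: 29/83 = 0.3494

Step 3 — cumulative fraction after k components = (λ_1 + ... + λ_k) / Σ λ:
  k = 1: 54/83 = 0.6506
  k = 2: (54 + 29)/83 = 83/83 = 1

Summary (fraction, with percent):

explained: PC1 0.6506 (65.06%), PC2 0.3494 (34.94%);  cumulative: 0.6506, 1


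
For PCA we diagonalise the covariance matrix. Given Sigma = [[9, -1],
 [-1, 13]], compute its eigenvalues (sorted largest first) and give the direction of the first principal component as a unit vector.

Step 1 — characteristic polynomial of 2×2 Sigma:
  det(Sigma - λI) = λ² - trace · λ + det = 0.
  trace = 9 + 13 = 22, det = 9·13 - (-1)² = 116.
Step 2 — discriminant:
  Δ = trace² - 4·det = 484 - 464 = 20.
Step 3 — eigenvalues:
  λ = (trace ± √Δ)/2 = (22 ± 4.4721)/2,
  λ_1 = 13.2361,  λ_2 = 8.7639.

Step 4 — unit eigenvector for λ_1: solve (Sigma - λ_1 I)v = 0. First row:
  (9 - 13.2361)·v_x + (-1)·v_y = 0, i.e. (-4.2361)·v_x + (-1)·v_y = 0,
  so v ∝ (b, λ_1 - a) = (-1, 4.2361); multiply by -1 so the first entry is positive: u = (1, -4.2361).
  ||u|| = √((1)² + (-4.2361)²) = √(18.9443) ≈ 4.3525,
  v_1 = u/||u|| ≈ (0.2298, -0.9732) (||v_1|| = 1).

λ_1 = 13.2361,  λ_2 = 8.7639;  v_1 ≈ (0.2298, -0.9732)


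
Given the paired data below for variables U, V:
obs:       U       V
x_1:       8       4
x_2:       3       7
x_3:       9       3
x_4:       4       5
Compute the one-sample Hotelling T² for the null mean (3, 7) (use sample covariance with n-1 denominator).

Step 1 — sample mean vector:
  mean(U) = (8 + 3 + 9 + 4) / 4 = 24/4 = 6
  mean(V) = (4 + 7 + 3 + 5) / 4 = 19/4 = 4.75
  x̄ = (6, 4.75),  deviation x̄ - mu_0 = (6, 4.75) - (3, 7) = (3, -2.25).

Step 2 — sample covariance matrix, S[i,j] = (1/(n-1)) · Σ_k (x_{k,i} - mean_i) · (x_{k,j} - mean_j), divisor n-1 = 3:
  S[U,U] = ((2)·(2) + (-3)·(-3) + (3)·(3) + (-2)·(-2)) / 3 = 26/3 = 8.6667
  S[U,V] = ((2)·(-0.75) + (-3)·(2.25) + (3)·(-1.75) + (-2)·(0.25)) / 3 = -14/3 = -4.6667
  S[V,V] = ((-0.75)·(-0.75) + (2.25)·(2.25) + (-1.75)·(-1.75) + (0.25)·(0.25)) / 3 = 8.75/3 = 2.9167
  S = [[8.6667, -4.6667],
 [-4.6667, 2.9167]].

Step 3 — invert S. det(S) = 8.6667·2.9167 - (-4.6667)² = 3.5.
  S^{-1} = (1/det) · [[d, -b], [-b, a]] = [[0.8333, 1.3333],
 [1.3333, 2.4762]].

Step 4 — quadratic form (x̄ - mu_0)^T · S^{-1} · (x̄ - mu_0):
  S^{-1} · (x̄ - mu_0) = (-0.5, -1.5714),
  (x̄ - mu_0)^T · [...] = (3)·(-0.5) + (-2.25)·(-1.5714) = 2.0357.

Step 5 — scale by n: T² = 4 · 2.0357 = 8.1429.

T² ≈ 8.1429


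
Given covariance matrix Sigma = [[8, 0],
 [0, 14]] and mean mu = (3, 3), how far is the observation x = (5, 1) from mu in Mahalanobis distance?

Step 1 — centre the observation: (x - mu) = (2, -2).

Step 2 — invert Sigma. det(Sigma) = 8·14 - (0)² = 112.
  Sigma^{-1} = (1/det) · [[d, -b], [-b, a]] = [[0.125, 0],
 [0, 0.0714]].

Step 3 — form the quadratic (x - mu)^T · Sigma^{-1} · (x - mu):
  Sigma^{-1} · (x - mu) = (0.25, -0.1429).
  (x - mu)^T · [Sigma^{-1} · (x - mu)] = (2)·(0.25) + (-2)·(-0.1429) = 0.7857.

Step 4 — take square root: d = √(0.7857) ≈ 0.8864.

d(x, mu) = √(0.7857) ≈ 0.8864


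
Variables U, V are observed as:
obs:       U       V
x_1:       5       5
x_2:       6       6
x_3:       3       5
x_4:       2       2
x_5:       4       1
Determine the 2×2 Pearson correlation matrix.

Step 1 — column means:
  mean(U) = (5 + 6 + 3 + 2 + 4) / 5 = 20/5 = 4
  mean(V) = (5 + 6 + 5 + 2 + 1) / 5 = 19/5 = 3.8

Step 2 — sample variances and covariances s[i,j] = (1/(n-1)) · Σ_k (x_{k,i} - mean_i) · (x_{k,j} - mean_j), with n-1 = 4:
  s[U,U] = ((1)·(1) + (2)·(2) + (-1)·(-1) + (-2)·(-2) + (0)·(0)) / 4 = 10/4 = 2.5
  s[U,V] = ((1)·(1.2) + (2)·(2.2) + (-1)·(1.2) + (-2)·(-1.8) + (0)·(-2.8)) / 4 = 8/4 = 2
  s[V,V] = ((1.2)·(1.2) + (2.2)·(2.2) + (1.2)·(1.2) + (-1.8)·(-1.8) + (-2.8)·(-2.8)) / 4 = 18.8/4 = 4.7
  Sample standard deviations s_i = √(s[i,i]):
  s(U) = √(2.5) = 1.5811
  s(V) = √(4.7) = 2.1679

Step 3 — r_{ij} = s_{ij} / (s_i · s_j):
  r[U,U] = 1 (diagonal).
  r[U,V] = 2 / (1.5811 · 2.1679) = 2 / 3.4278 = 0.5835
  r[V,V] = 1 (diagonal).

R is symmetric with unit diagonal. Assembling:

R = [[1, 0.5835],
 [0.5835, 1]]


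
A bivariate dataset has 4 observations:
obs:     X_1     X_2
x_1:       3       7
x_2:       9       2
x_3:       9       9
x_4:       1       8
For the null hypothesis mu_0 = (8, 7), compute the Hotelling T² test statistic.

Step 1 — sample mean vector:
  mean(X_1) = (3 + 9 + 9 + 1) / 4 = 22/4 = 5.5
  mean(X_2) = (7 + 2 + 9 + 8) / 4 = 26/4 = 6.5
  x̄ = (5.5, 6.5),  deviation x̄ - mu_0 = (5.5, 6.5) - (8, 7) = (-2.5, -0.5).

Step 2 — sample covariance matrix, S[i,j] = (1/(n-1)) · Σ_k (x_{k,i} - mean_i) · (x_{k,j} - mean_j), divisor n-1 = 3:
  S[X_1,X_1] = ((-2.5)·(-2.5) + (3.5)·(3.5) + (3.5)·(3.5) + (-4.5)·(-4.5)) / 3 = 51/3 = 17
  S[X_1,X_2] = ((-2.5)·(0.5) + (3.5)·(-4.5) + (3.5)·(2.5) + (-4.5)·(1.5)) / 3 = -15/3 = -5
  S[X_2,X_2] = ((0.5)·(0.5) + (-4.5)·(-4.5) + (2.5)·(2.5) + (1.5)·(1.5)) / 3 = 29/3 = 9.6667
  S = [[17, -5],
 [-5, 9.6667]].

Step 3 — invert S. det(S) = 17·9.6667 - (-5)² = 139.3333.
  S^{-1} = (1/det) · [[d, -b], [-b, a]] = [[0.0694, 0.0359],
 [0.0359, 0.122]].

Step 4 — quadratic form (x̄ - mu_0)^T · S^{-1} · (x̄ - mu_0):
  S^{-1} · (x̄ - mu_0) = (-0.1914, -0.1507),
  (x̄ - mu_0)^T · [...] = (-2.5)·(-0.1914) + (-0.5)·(-0.1507) = 0.5538.

Step 5 — scale by n: T² = 4 · 0.5538 = 2.2153.

T² ≈ 2.2153


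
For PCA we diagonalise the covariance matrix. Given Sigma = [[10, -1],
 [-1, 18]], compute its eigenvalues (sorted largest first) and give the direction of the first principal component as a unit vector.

Step 1 — characteristic polynomial of 2×2 Sigma:
  det(Sigma - λI) = λ² - trace · λ + det = 0.
  trace = 10 + 18 = 28, det = 10·18 - (-1)² = 179.
Step 2 — discriminant:
  Δ = trace² - 4·det = 784 - 716 = 68.
Step 3 — eigenvalues:
  λ = (trace ± √Δ)/2 = (28 ± 8.2462)/2,
  λ_1 = 18.1231,  λ_2 = 9.8769.

Step 4 — unit eigenvector for λ_1: solve (Sigma - λ_1 I)v = 0. First row:
  (10 - 18.1231)·v_x + (-1)·v_y = 0, i.e. (-8.1231)·v_x + (-1)·v_y = 0,
  so v ∝ (b, λ_1 - a) = (-1, 8.1231); multiply by -1 so the first entry is positive: u = (1, -8.1231).
  ||u|| = √((1)² + (-8.1231)²) = √(66.9848) ≈ 8.1844,
  v_1 = u/||u|| ≈ (0.1222, -0.9925) (||v_1|| = 1).

λ_1 = 18.1231,  λ_2 = 9.8769;  v_1 ≈ (0.1222, -0.9925)


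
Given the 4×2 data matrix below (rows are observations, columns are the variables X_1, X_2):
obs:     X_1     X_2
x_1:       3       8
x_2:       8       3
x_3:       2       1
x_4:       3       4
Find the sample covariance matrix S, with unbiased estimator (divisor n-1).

Step 1 — column means:
  mean(X_1) = (3 + 8 + 2 + 3) / 4 = 16/4 = 4
  mean(X_2) = (8 + 3 + 1 + 4) / 4 = 16/4 = 4

Step 2 — sample covariance S[i,j] = (1/(n-1)) · Σ_k (x_{k,i} - mean_i) · (x_{k,j} - mean_j), with n-1 = 3.
  S[X_1,X_1] = ((-1)·(-1) + (4)·(4) + (-2)·(-2) + (-1)·(-1)) / 3 = 22/3 = 7.3333
  S[X_1,X_2] = ((-1)·(4) + (4)·(-1) + (-2)·(-3) + (-1)·(0)) / 3 = -2/3 = -0.6667
  S[X_2,X_2] = ((4)·(4) + (-1)·(-1) + (-3)·(-3) + (0)·(0)) / 3 = 26/3 = 8.6667

S is symmetric (S[j,i] = S[i,j]). Assembling:

S = [[7.3333, -0.6667],
 [-0.6667, 8.6667]]


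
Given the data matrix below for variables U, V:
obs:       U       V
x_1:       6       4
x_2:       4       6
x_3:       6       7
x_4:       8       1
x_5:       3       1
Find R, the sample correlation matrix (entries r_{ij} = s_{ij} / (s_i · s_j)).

Step 1 — column means:
  mean(U) = (6 + 4 + 6 + 8 + 3) / 5 = 27/5 = 5.4
  mean(V) = (4 + 6 + 7 + 1 + 1) / 5 = 19/5 = 3.8

Step 2 — sample variances and covariances s[i,j] = (1/(n-1)) · Σ_k (x_{k,i} - mean_i) · (x_{k,j} - mean_j), with n-1 = 4:
  s[U,U] = ((0.6)·(0.6) + (-1.4)·(-1.4) + (0.6)·(0.6) + (2.6)·(2.6) + (-2.4)·(-2.4)) / 4 = 15.2/4 = 3.8
  s[U,V] = ((0.6)·(0.2) + (-1.4)·(2.2) + (0.6)·(3.2) + (2.6)·(-2.8) + (-2.4)·(-2.8)) / 4 = -1.6/4 = -0.4
  s[V,V] = ((0.2)·(0.2) + (2.2)·(2.2) + (3.2)·(3.2) + (-2.8)·(-2.8) + (-2.8)·(-2.8)) / 4 = 30.8/4 = 7.7
  Sample standard deviations s_i = √(s[i,i]):
  s(U) = √(3.8) = 1.9494
  s(V) = √(7.7) = 2.7749

Step 3 — r_{ij} = s_{ij} / (s_i · s_j):
  r[U,U] = 1 (diagonal).
  r[U,V] = -0.4 / (1.9494 · 2.7749) = -0.4 / 5.4093 = -0.0739
  r[V,V] = 1 (diagonal).

R is symmetric with unit diagonal. Assembling:

R = [[1, -0.0739],
 [-0.0739, 1]]


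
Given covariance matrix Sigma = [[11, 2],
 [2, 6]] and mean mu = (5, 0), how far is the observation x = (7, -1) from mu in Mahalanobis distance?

Step 1 — centre the observation: (x - mu) = (2, -1).

Step 2 — invert Sigma. det(Sigma) = 11·6 - (2)² = 62.
  Sigma^{-1} = (1/det) · [[d, -b], [-b, a]] = [[0.0968, -0.0323],
 [-0.0323, 0.1774]].

Step 3 — form the quadratic (x - mu)^T · Sigma^{-1} · (x - mu):
  Sigma^{-1} · (x - mu) = (0.2258, -0.2419).
  (x - mu)^T · [Sigma^{-1} · (x - mu)] = (2)·(0.2258) + (-1)·(-0.2419) = 0.6935.

Step 4 — take square root: d = √(0.6935) ≈ 0.8328.

d(x, mu) = √(0.6935) ≈ 0.8328


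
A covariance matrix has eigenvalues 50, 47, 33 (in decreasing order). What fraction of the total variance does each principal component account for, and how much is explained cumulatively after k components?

Step 1 — total variance = trace(Sigma) = Σ λ_i = 50 + 47 + 33 = 130.

Step 2 — fraction explained by component i = λ_i / Σ λ:
  PC1: 50/130 = 0.3846
  PC2: 47/130 = 0.3615
  PC3: 33/130 = 0.2538

Step 3 — cumulative fraction after k components = (λ_1 + ... + λ_k) / Σ λ:
  k = 1: 50/130 = 0.3846
  k = 2: (50 + 47)/130 = 97/130 = 0.7462
  k = 3: (50 + 47 + 33)/130 = 130/130 = 1

Summary (fraction, with percent):

explained: PC1 0.3846 (38.46%), PC2 0.3615 (36.15%), PC3 0.2538 (25.38%);  cumulative: 0.3846, 0.7462, 1


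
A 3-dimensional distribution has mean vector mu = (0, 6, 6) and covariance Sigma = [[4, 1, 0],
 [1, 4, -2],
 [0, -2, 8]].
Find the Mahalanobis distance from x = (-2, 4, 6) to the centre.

Step 1 — centre the observation: (x - mu) = (-2, -2, 0).

Step 2 — invert Sigma (cofactor / det for 3×3, or solve directly):
  Sigma^{-1} = [[0.2692, -0.0769, -0.0192],
 [-0.0769, 0.3077, 0.0769],
 [-0.0192, 0.0769, 0.1442]].

Step 3 — form the quadratic (x - mu)^T · Sigma^{-1} · (x - mu):
  Sigma^{-1} · (x - mu) = (-0.3846, -0.4615, -0.1154).
  (x - mu)^T · [Sigma^{-1} · (x - mu)] = (-2)·(-0.3846) + (-2)·(-0.4615) + (0)·(-0.1154) = 1.6923.

Step 4 — take square root: d = √(1.6923) ≈ 1.3009.

d(x, mu) = √(1.6923) ≈ 1.3009


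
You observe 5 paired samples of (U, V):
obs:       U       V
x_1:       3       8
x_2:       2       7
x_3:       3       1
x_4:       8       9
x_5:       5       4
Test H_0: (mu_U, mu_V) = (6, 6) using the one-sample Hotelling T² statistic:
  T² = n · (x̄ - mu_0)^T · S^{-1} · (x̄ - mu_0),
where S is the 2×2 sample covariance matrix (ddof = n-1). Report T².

Step 1 — sample mean vector:
  mean(U) = (3 + 2 + 3 + 8 + 5) / 5 = 21/5 = 4.2
  mean(V) = (8 + 7 + 1 + 9 + 4) / 5 = 29/5 = 5.8
  x̄ = (4.2, 5.8),  deviation x̄ - mu_0 = (4.2, 5.8) - (6, 6) = (-1.8, -0.2).

Step 2 — sample covariance matrix, S[i,j] = (1/(n-1)) · Σ_k (x_{k,i} - mean_i) · (x_{k,j} - mean_j), divisor n-1 = 4:
  S[U,U] = ((-1.2)·(-1.2) + (-2.2)·(-2.2) + (-1.2)·(-1.2) + (3.8)·(3.8) + (0.8)·(0.8)) / 4 = 22.8/4 = 5.7
  S[U,V] = ((-1.2)·(2.2) + (-2.2)·(1.2) + (-1.2)·(-4.8) + (3.8)·(3.2) + (0.8)·(-1.8)) / 4 = 11.2/4 = 2.8
  S[V,V] = ((2.2)·(2.2) + (1.2)·(1.2) + (-4.8)·(-4.8) + (3.2)·(3.2) + (-1.8)·(-1.8)) / 4 = 42.8/4 = 10.7
  S = [[5.7, 2.8],
 [2.8, 10.7]].

Step 3 — invert S. det(S) = 5.7·10.7 - (2.8)² = 53.15.
  S^{-1} = (1/det) · [[d, -b], [-b, a]] = [[0.2013, -0.0527],
 [-0.0527, 0.1072]].

Step 4 — quadratic form (x̄ - mu_0)^T · S^{-1} · (x̄ - mu_0):
  S^{-1} · (x̄ - mu_0) = (-0.3518, 0.0734),
  (x̄ - mu_0)^T · [...] = (-1.8)·(-0.3518) + (-0.2)·(0.0734) = 0.6186.

Step 5 — scale by n: T² = 5 · 0.6186 = 3.0931.

T² ≈ 3.0931


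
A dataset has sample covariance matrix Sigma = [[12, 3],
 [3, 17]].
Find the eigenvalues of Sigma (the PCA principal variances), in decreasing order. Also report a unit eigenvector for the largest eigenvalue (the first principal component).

Step 1 — characteristic polynomial of 2×2 Sigma:
  det(Sigma - λI) = λ² - trace · λ + det = 0.
  trace = 12 + 17 = 29, det = 12·17 - (3)² = 195.
Step 2 — discriminant:
  Δ = trace² - 4·det = 841 - 780 = 61.
Step 3 — eigenvalues:
  λ = (trace ± √Δ)/2 = (29 ± 7.8102)/2,
  λ_1 = 18.4051,  λ_2 = 10.5949.

Step 4 — unit eigenvector for λ_1: solve (Sigma - λ_1 I)v = 0. First row:
  (12 - 18.4051)·v_x + (3)·v_y = 0, i.e. (-6.4051)·v_x + (3)·v_y = 0,
  so v ∝ (b, λ_1 - a) = (3, 6.4051) = u.
  ||u|| = √((3)² + (6.4051)²) = √(50.0256) ≈ 7.0729,
  v_1 = u/||u|| ≈ (0.4242, 0.9056) (||v_1|| = 1).

λ_1 = 18.4051,  λ_2 = 10.5949;  v_1 ≈ (0.4242, 0.9056)


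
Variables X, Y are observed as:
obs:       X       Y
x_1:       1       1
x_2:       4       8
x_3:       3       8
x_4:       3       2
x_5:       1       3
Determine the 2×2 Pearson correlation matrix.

Step 1 — column means:
  mean(X) = (1 + 4 + 3 + 3 + 1) / 5 = 12/5 = 2.4
  mean(Y) = (1 + 8 + 8 + 2 + 3) / 5 = 22/5 = 4.4

Step 2 — sample variances and covariances s[i,j] = (1/(n-1)) · Σ_k (x_{k,i} - mean_i) · (x_{k,j} - mean_j), with n-1 = 4:
  s[X,X] = ((-1.4)·(-1.4) + (1.6)·(1.6) + (0.6)·(0.6) + (0.6)·(0.6) + (-1.4)·(-1.4)) / 4 = 7.2/4 = 1.8
  s[X,Y] = ((-1.4)·(-3.4) + (1.6)·(3.6) + (0.6)·(3.6) + (0.6)·(-2.4) + (-1.4)·(-1.4)) / 4 = 13.2/4 = 3.3
  s[Y,Y] = ((-3.4)·(-3.4) + (3.6)·(3.6) + (3.6)·(3.6) + (-2.4)·(-2.4) + (-1.4)·(-1.4)) / 4 = 45.2/4 = 11.3
  Sample standard deviations s_i = √(s[i,i]):
  s(X) = √(1.8) = 1.3416
  s(Y) = √(11.3) = 3.3615

Step 3 — r_{ij} = s_{ij} / (s_i · s_j):
  r[X,X] = 1 (diagonal).
  r[X,Y] = 3.3 / (1.3416 · 3.3615) = 3.3 / 4.51 = 0.7317
  r[Y,Y] = 1 (diagonal).

R is symmetric with unit diagonal. Assembling:

R = [[1, 0.7317],
 [0.7317, 1]]


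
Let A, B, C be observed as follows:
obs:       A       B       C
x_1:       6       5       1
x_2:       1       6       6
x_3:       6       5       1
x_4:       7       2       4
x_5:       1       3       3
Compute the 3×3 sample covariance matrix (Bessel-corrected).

Step 1 — column means:
  mean(A) = (6 + 1 + 6 + 7 + 1) / 5 = 21/5 = 4.2
  mean(B) = (5 + 6 + 5 + 2 + 3) / 5 = 21/5 = 4.2
  mean(C) = (1 + 6 + 1 + 4 + 3) / 5 = 15/5 = 3

Step 2 — sample covariance S[i,j] = (1/(n-1)) · Σ_k (x_{k,i} - mean_i) · (x_{k,j} - mean_j), with n-1 = 4.
  S[A,A] = ((1.8)·(1.8) + (-3.2)·(-3.2) + (1.8)·(1.8) + (2.8)·(2.8) + (-3.2)·(-3.2)) / 4 = 34.8/4 = 8.7
  S[A,B] = ((1.8)·(0.8) + (-3.2)·(1.8) + (1.8)·(0.8) + (2.8)·(-2.2) + (-3.2)·(-1.2)) / 4 = -5.2/4 = -1.3
  S[A,C] = ((1.8)·(-2) + (-3.2)·(3) + (1.8)·(-2) + (2.8)·(1) + (-3.2)·(0)) / 4 = -14/4 = -3.5
  S[B,B] = ((0.8)·(0.8) + (1.8)·(1.8) + (0.8)·(0.8) + (-2.2)·(-2.2) + (-1.2)·(-1.2)) / 4 = 10.8/4 = 2.7
  S[B,C] = ((0.8)·(-2) + (1.8)·(3) + (0.8)·(-2) + (-2.2)·(1) + (-1.2)·(0)) / 4 = 0/4 = 0
  S[C,C] = ((-2)·(-2) + (3)·(3) + (-2)·(-2) + (1)·(1) + (0)·(0)) / 4 = 18/4 = 4.5

S is symmetric (S[j,i] = S[i,j]). Assembling:

S = [[8.7, -1.3, -3.5],
 [-1.3, 2.7, 0],
 [-3.5, 0, 4.5]]


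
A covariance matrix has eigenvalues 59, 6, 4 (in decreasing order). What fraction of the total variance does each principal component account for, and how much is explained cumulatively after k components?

Step 1 — total variance = trace(Sigma) = Σ λ_i = 59 + 6 + 4 = 69.

Step 2 — fraction explained by component i = λ_i / Σ λ:
  PC1: 59/69 = 0.8551
  PC2: 6/69 = 0.087
  PC3: 4/69 = 0.058

Step 3 — cumulative fraction after k components = (λ_1 + ... + λ_k) / Σ λ:
  k = 1: 59/69 = 0.8551
  k = 2: (59 + 6)/69 = 65/69 = 0.942
  k = 3: (59 + 6 + 4)/69 = 69/69 = 1

Summary (fraction, with percent):

explained: PC1 0.8551 (85.51%), PC2 0.087 (8.7%), PC3 0.058 (5.8%);  cumulative: 0.8551, 0.942, 1


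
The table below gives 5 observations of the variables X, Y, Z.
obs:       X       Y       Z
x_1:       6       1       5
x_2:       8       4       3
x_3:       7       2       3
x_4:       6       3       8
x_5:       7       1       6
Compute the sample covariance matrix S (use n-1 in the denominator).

Step 1 — column means:
  mean(X) = (6 + 8 + 7 + 6 + 7) / 5 = 34/5 = 6.8
  mean(Y) = (1 + 4 + 2 + 3 + 1) / 5 = 11/5 = 2.2
  mean(Z) = (5 + 3 + 3 + 8 + 6) / 5 = 25/5 = 5

Step 2 — sample covariance S[i,j] = (1/(n-1)) · Σ_k (x_{k,i} - mean_i) · (x_{k,j} - mean_j), with n-1 = 4.
  S[X,X] = ((-0.8)·(-0.8) + (1.2)·(1.2) + (0.2)·(0.2) + (-0.8)·(-0.8) + (0.2)·(0.2)) / 4 = 2.8/4 = 0.7
  S[X,Y] = ((-0.8)·(-1.2) + (1.2)·(1.8) + (0.2)·(-0.2) + (-0.8)·(0.8) + (0.2)·(-1.2)) / 4 = 2.2/4 = 0.55
  S[X,Z] = ((-0.8)·(0) + (1.2)·(-2) + (0.2)·(-2) + (-0.8)·(3) + (0.2)·(1)) / 4 = -5/4 = -1.25
  S[Y,Y] = ((-1.2)·(-1.2) + (1.8)·(1.8) + (-0.2)·(-0.2) + (0.8)·(0.8) + (-1.2)·(-1.2)) / 4 = 6.8/4 = 1.7
  S[Y,Z] = ((-1.2)·(0) + (1.8)·(-2) + (-0.2)·(-2) + (0.8)·(3) + (-1.2)·(1)) / 4 = -2/4 = -0.5
  S[Z,Z] = ((0)·(0) + (-2)·(-2) + (-2)·(-2) + (3)·(3) + (1)·(1)) / 4 = 18/4 = 4.5

S is symmetric (S[j,i] = S[i,j]). Assembling:

S = [[0.7, 0.55, -1.25],
 [0.55, 1.7, -0.5],
 [-1.25, -0.5, 4.5]]


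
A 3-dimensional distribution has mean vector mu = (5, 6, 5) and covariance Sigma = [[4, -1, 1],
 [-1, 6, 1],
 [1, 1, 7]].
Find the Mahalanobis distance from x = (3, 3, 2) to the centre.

Step 1 — centre the observation: (x - mu) = (-2, -3, -3).

Step 2 — invert Sigma (cofactor / det for 3×3, or solve directly):
  Sigma^{-1} = [[0.2752, 0.0537, -0.047],
 [0.0537, 0.1812, -0.0336],
 [-0.047, -0.0336, 0.1544]].

Step 3 — form the quadratic (x - mu)^T · Sigma^{-1} · (x - mu):
  Sigma^{-1} · (x - mu) = (-0.5705, -0.5503, -0.2685).
  (x - mu)^T · [Sigma^{-1} · (x - mu)] = (-2)·(-0.5705) + (-3)·(-0.5503) + (-3)·(-0.2685) = 3.5973.

Step 4 — take square root: d = √(3.5973) ≈ 1.8967.

d(x, mu) = √(3.5973) ≈ 1.8967


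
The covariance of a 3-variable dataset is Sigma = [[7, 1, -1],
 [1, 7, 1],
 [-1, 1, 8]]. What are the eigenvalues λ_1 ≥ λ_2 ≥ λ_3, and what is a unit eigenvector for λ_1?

Step 1 — characteristic polynomial p(λ) = det(λI - Sigma) = λ³ - tr·λ² + c_1·λ - det, where tr = trace, c_1 = sum of the principal 2×2 minors, det = det(Sigma):
  tr = 7 + 7 + 8 = 22,
  c_1 = (7·7 - (1)²) + (7·8 - (-1)²) + (7·8 - (1)²) = 48 + 55 + 55 = 158,
  det = 7·(7·8 - (1)²) - (1)·((1)·8 - (1)·(-1)) + (-1)·((1)·(1) - 7·(-1)) = 7·(55) - (1)·(9) + (-1)·(8) = 368.
  So p(λ) = λ³ - 22λ² + 158λ - 368.
Step 2 — look for an integer root (rational root theorem: any rational root is an integer divisor of 368). Testing λ = 8:
  p(8) = 512 - 1408 + 1264 - 368 = 0  ✓
  Dividing out (λ - 8): p(λ) = (λ - 8)(λ² - 14λ + 46).
Step 3 — remaining eigenvalues from the quadratic λ² - 14λ + 46 = 0:
  Δ = 14² - 4·46 = 196 - 184 = 12,  λ = (14 ± √12)/2 = (14 ± 3.4641)/2 ≈ 8.7321 or 5.2679.
  Sorted: λ_1 = 8.7321,  λ_2 = 8,  λ_3 = 5.2679  (check: sum = 22 = tr ✓).

Step 4 — unit eigenvector for λ_1 ≈ 8.7321: v spans the null space of (Sigma - λ_1 I), whose rows are
  r_1 = (-1.7321, 1, -1),  r_2 = (1, -1.7321, 1),  r_3 = (-1, 1, -0.7321).
  v is orthogonal to every row, so take v ∝ r_1 × r_2 = ((1)·(1) - (-1)·(-1.7321), (-1)·(1) - (-1.7321)·(1), (-1.7321)·(-1.7321) - (1)·(1)) ≈ (-0.7321, 0.7321, 2).
  Rescale (multiply by -1 so the first nonzero entry is positive): u = (0.7321, -0.7321, -2).
  ||u|| = √((0.7321)² + (-0.7321)² + (-2)²) = √(5.0718) ≈ 2.2521,  v_1 = u/||u|| ≈ (0.3251, -0.3251, -0.8881) (||v_1|| = 1).

λ_1 = 8.7321,  λ_2 = 8,  λ_3 = 5.2679;  v_1 ≈ (0.3251, -0.3251, -0.8881)


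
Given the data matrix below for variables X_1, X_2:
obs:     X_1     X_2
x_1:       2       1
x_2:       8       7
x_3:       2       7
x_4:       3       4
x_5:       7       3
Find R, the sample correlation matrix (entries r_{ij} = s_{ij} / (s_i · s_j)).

Step 1 — column means:
  mean(X_1) = (2 + 8 + 2 + 3 + 7) / 5 = 22/5 = 4.4
  mean(X_2) = (1 + 7 + 7 + 4 + 3) / 5 = 22/5 = 4.4

Step 2 — sample variances and covariances s[i,j] = (1/(n-1)) · Σ_k (x_{k,i} - mean_i) · (x_{k,j} - mean_j), with n-1 = 4:
  s[X_1,X_1] = ((-2.4)·(-2.4) + (3.6)·(3.6) + (-2.4)·(-2.4) + (-1.4)·(-1.4) + (2.6)·(2.6)) / 4 = 33.2/4 = 8.3
  s[X_1,X_2] = ((-2.4)·(-3.4) + (3.6)·(2.6) + (-2.4)·(2.6) + (-1.4)·(-0.4) + (2.6)·(-1.4)) / 4 = 8.2/4 = 2.05
  s[X_2,X_2] = ((-3.4)·(-3.4) + (2.6)·(2.6) + (2.6)·(2.6) + (-0.4)·(-0.4) + (-1.4)·(-1.4)) / 4 = 27.2/4 = 6.8
  Sample standard deviations s_i = √(s[i,i]):
  s(X_1) = √(8.3) = 2.881
  s(X_2) = √(6.8) = 2.6077

Step 3 — r_{ij} = s_{ij} / (s_i · s_j):
  r[X_1,X_1] = 1 (diagonal).
  r[X_1,X_2] = 2.05 / (2.881 · 2.6077) = 2.05 / 7.5127 = 0.2729
  r[X_2,X_2] = 1 (diagonal).

R is symmetric with unit diagonal. Assembling:

R = [[1, 0.2729],
 [0.2729, 1]]


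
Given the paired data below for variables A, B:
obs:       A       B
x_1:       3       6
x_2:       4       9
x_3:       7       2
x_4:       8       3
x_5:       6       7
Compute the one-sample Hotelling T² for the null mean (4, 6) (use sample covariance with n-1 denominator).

Step 1 — sample mean vector:
  mean(A) = (3 + 4 + 7 + 8 + 6) / 5 = 28/5 = 5.6
  mean(B) = (6 + 9 + 2 + 3 + 7) / 5 = 27/5 = 5.4
  x̄ = (5.6, 5.4),  deviation x̄ - mu_0 = (5.6, 5.4) - (4, 6) = (1.6, -0.6).

Step 2 — sample covariance matrix, S[i,j] = (1/(n-1)) · Σ_k (x_{k,i} - mean_i) · (x_{k,j} - mean_j), divisor n-1 = 4:
  S[A,A] = ((-2.6)·(-2.6) + (-1.6)·(-1.6) + (1.4)·(1.4) + (2.4)·(2.4) + (0.4)·(0.4)) / 4 = 17.2/4 = 4.3
  S[A,B] = ((-2.6)·(0.6) + (-1.6)·(3.6) + (1.4)·(-3.4) + (2.4)·(-2.4) + (0.4)·(1.6)) / 4 = -17.2/4 = -4.3
  S[B,B] = ((0.6)·(0.6) + (3.6)·(3.6) + (-3.4)·(-3.4) + (-2.4)·(-2.4) + (1.6)·(1.6)) / 4 = 33.2/4 = 8.3
  S = [[4.3, -4.3],
 [-4.3, 8.3]].

Step 3 — invert S. det(S) = 4.3·8.3 - (-4.3)² = 17.2.
  S^{-1} = (1/det) · [[d, -b], [-b, a]] = [[0.4826, 0.25],
 [0.25, 0.25]].

Step 4 — quadratic form (x̄ - mu_0)^T · S^{-1} · (x̄ - mu_0):
  S^{-1} · (x̄ - mu_0) = (0.6221, 0.25),
  (x̄ - mu_0)^T · [...] = (1.6)·(0.6221) + (-0.6)·(0.25) = 0.8453.

Step 5 — scale by n: T² = 5 · 0.8453 = 4.2267.

T² ≈ 4.2267


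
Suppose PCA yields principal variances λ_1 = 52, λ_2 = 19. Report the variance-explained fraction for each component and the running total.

Step 1 — total variance = trace(Sigma) = Σ λ_i = 52 + 19 = 71.

Step 2 — fraction explained by component i = λ_i / Σ λ:
  PC1: 52/71 = 0.7324
  PC2: 19/71 = 0.2676

Step 3 — cumulative fraction after k components = (λ_1 + ... + λ_k) / Σ λ:
  k = 1: 52/71 = 0.7324
  k = 2: (52 + 19)/71 = 71/71 = 1

Summary (fraction, with percent):

explained: PC1 0.7324 (73.24%), PC2 0.2676 (26.76%);  cumulative: 0.7324, 1


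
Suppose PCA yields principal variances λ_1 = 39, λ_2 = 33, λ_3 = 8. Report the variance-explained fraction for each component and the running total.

Step 1 — total variance = trace(Sigma) = Σ λ_i = 39 + 33 + 8 = 80.

Step 2 — fraction explained by component i = λ_i / Σ λ:
  PC1: 39/80 = 0.4875
  PC2: 33/80 = 0.4125
  PC3: 8/80 = 0.1

Step 3 — cumulative fraction after k components = (λ_1 + ... + λ_k) / Σ λ:
  k = 1: 39/80 = 0.4875
  k = 2: (39 + 33)/80 = 72/80 = 0.9
  k = 3: (39 + 33 + 8)/80 = 80/80 = 1

Summary (fraction, with percent):

explained: PC1 0.4875 (48.75%), PC2 0.4125 (41.25%), PC3 0.1 (10%);  cumulative: 0.4875, 0.9, 1


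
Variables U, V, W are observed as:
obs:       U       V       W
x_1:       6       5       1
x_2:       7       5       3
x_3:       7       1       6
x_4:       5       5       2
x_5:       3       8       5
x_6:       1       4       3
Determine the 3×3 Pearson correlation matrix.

Step 1 — column means:
  mean(U) = (6 + 7 + 7 + 5 + 3 + 1) / 6 = 29/6 = 4.8333
  mean(V) = (5 + 5 + 1 + 5 + 8 + 4) / 6 = 28/6 = 4.6667
  mean(W) = (1 + 3 + 6 + 2 + 5 + 3) / 6 = 20/6 = 3.3333

Step 2 — sample variances and covariances s[i,j] = (1/(n-1)) · Σ_k (x_{k,i} - mean_i) · (x_{k,j} - mean_j), with n-1 = 5:
  s[U,U] = ((1.1667)·(1.1667) + (2.1667)·(2.1667) + (2.1667)·(2.1667) + (0.1667)·(0.1667) + (-1.8333)·(-1.8333) + (-3.8333)·(-3.8333)) / 5 = 28.8333/5 = 5.7667
  s[U,V] = ((1.1667)·(0.3333) + (2.1667)·(0.3333) + (2.1667)·(-3.6667) + (0.1667)·(0.3333) + (-1.8333)·(3.3333) + (-3.8333)·(-0.6667)) / 5 = -10.3333/5 = -2.0667
  s[U,W] = ((1.1667)·(-2.3333) + (2.1667)·(-0.3333) + (2.1667)·(2.6667) + (0.1667)·(-1.3333) + (-1.8333)·(1.6667) + (-3.8333)·(-0.3333)) / 5 = 0.3333/5 = 0.0667
  s[V,V] = ((0.3333)·(0.3333) + (0.3333)·(0.3333) + (-3.6667)·(-3.6667) + (0.3333)·(0.3333) + (3.3333)·(3.3333) + (-0.6667)·(-0.6667)) / 5 = 25.3333/5 = 5.0667
  s[V,W] = ((0.3333)·(-2.3333) + (0.3333)·(-0.3333) + (-3.6667)·(2.6667) + (0.3333)·(-1.3333) + (3.3333)·(1.6667) + (-0.6667)·(-0.3333)) / 5 = -5.3333/5 = -1.0667
  s[W,W] = ((-2.3333)·(-2.3333) + (-0.3333)·(-0.3333) + (2.6667)·(2.6667) + (-1.3333)·(-1.3333) + (1.6667)·(1.6667) + (-0.3333)·(-0.3333)) / 5 = 17.3333/5 = 3.4667
  Sample standard deviations s_i = √(s[i,i]):
  s(U) = √(5.7667) = 2.4014
  s(V) = √(5.0667) = 2.2509
  s(W) = √(3.4667) = 1.8619

Step 3 — r_{ij} = s_{ij} / (s_i · s_j):
  r[U,U] = 1 (diagonal).
  r[U,V] = -2.0667 / (2.4014 · 2.2509) = -2.0667 / 5.4053 = -0.3823
  r[U,W] = 0.0667 / (2.4014 · 1.8619) = 0.0667 / 4.4711 = 0.0149
  r[V,V] = 1 (diagonal).
  r[V,W] = -1.0667 / (2.2509 · 1.8619) = -1.0667 / 4.191 = -0.2545
  r[W,W] = 1 (diagonal).

R is symmetric with unit diagonal. Assembling:

R = [[1, -0.3823, 0.0149],
 [-0.3823, 1, -0.2545],
 [0.0149, -0.2545, 1]]


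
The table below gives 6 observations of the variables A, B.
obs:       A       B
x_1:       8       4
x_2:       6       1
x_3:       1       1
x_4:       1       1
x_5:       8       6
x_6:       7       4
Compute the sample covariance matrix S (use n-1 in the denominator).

Step 1 — column means:
  mean(A) = (8 + 6 + 1 + 1 + 8 + 7) / 6 = 31/6 = 5.1667
  mean(B) = (4 + 1 + 1 + 1 + 6 + 4) / 6 = 17/6 = 2.8333

Step 2 — sample covariance S[i,j] = (1/(n-1)) · Σ_k (x_{k,i} - mean_i) · (x_{k,j} - mean_j), with n-1 = 5.
  S[A,A] = ((2.8333)·(2.8333) + (0.8333)·(0.8333) + (-4.1667)·(-4.1667) + (-4.1667)·(-4.1667) + (2.8333)·(2.8333) + (1.8333)·(1.8333)) / 5 = 54.8333/5 = 10.9667
  S[A,B] = ((2.8333)·(1.1667) + (0.8333)·(-1.8333) + (-4.1667)·(-1.8333) + (-4.1667)·(-1.8333) + (2.8333)·(3.1667) + (1.8333)·(1.1667)) / 5 = 28.1667/5 = 5.6333
  S[B,B] = ((1.1667)·(1.1667) + (-1.8333)·(-1.8333) + (-1.8333)·(-1.8333) + (-1.8333)·(-1.8333) + (3.1667)·(3.1667) + (1.1667)·(1.1667)) / 5 = 22.8333/5 = 4.5667

S is symmetric (S[j,i] = S[i,j]). Assembling:

S = [[10.9667, 5.6333],
 [5.6333, 4.5667]]


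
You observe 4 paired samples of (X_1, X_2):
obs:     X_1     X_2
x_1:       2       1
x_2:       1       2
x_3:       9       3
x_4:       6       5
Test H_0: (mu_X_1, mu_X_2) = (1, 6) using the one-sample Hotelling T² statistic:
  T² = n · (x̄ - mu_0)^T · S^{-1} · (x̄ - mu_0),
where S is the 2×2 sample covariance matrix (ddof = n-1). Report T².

Step 1 — sample mean vector:
  mean(X_1) = (2 + 1 + 9 + 6) / 4 = 18/4 = 4.5
  mean(X_2) = (1 + 2 + 3 + 5) / 4 = 11/4 = 2.75
  x̄ = (4.5, 2.75),  deviation x̄ - mu_0 = (4.5, 2.75) - (1, 6) = (3.5, -3.25).

Step 2 — sample covariance matrix, S[i,j] = (1/(n-1)) · Σ_k (x_{k,i} - mean_i) · (x_{k,j} - mean_j), divisor n-1 = 3:
  S[X_1,X_1] = ((-2.5)·(-2.5) + (-3.5)·(-3.5) + (4.5)·(4.5) + (1.5)·(1.5)) / 3 = 41/3 = 13.6667
  S[X_1,X_2] = ((-2.5)·(-1.75) + (-3.5)·(-0.75) + (4.5)·(0.25) + (1.5)·(2.25)) / 3 = 11.5/3 = 3.8333
  S[X_2,X_2] = ((-1.75)·(-1.75) + (-0.75)·(-0.75) + (0.25)·(0.25) + (2.25)·(2.25)) / 3 = 8.75/3 = 2.9167
  S = [[13.6667, 3.8333],
 [3.8333, 2.9167]].

Step 3 — invert S. det(S) = 13.6667·2.9167 - (3.8333)² = 25.1667.
  S^{-1} = (1/det) · [[d, -b], [-b, a]] = [[0.1159, -0.1523],
 [-0.1523, 0.543]].

Step 4 — quadratic form (x̄ - mu_0)^T · S^{-1} · (x̄ - mu_0):
  S^{-1} · (x̄ - mu_0) = (0.9007, -2.298),
  (x̄ - mu_0)^T · [...] = (3.5)·(0.9007) + (-3.25)·(-2.298) = 10.6209.

Step 5 — scale by n: T² = 4 · 10.6209 = 42.4834.

T² ≈ 42.4834


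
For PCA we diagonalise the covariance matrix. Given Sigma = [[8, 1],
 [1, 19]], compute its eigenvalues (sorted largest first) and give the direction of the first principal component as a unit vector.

Step 1 — characteristic polynomial of 2×2 Sigma:
  det(Sigma - λI) = λ² - trace · λ + det = 0.
  trace = 8 + 19 = 27, det = 8·19 - (1)² = 151.
Step 2 — discriminant:
  Δ = trace² - 4·det = 729 - 604 = 125.
Step 3 — eigenvalues:
  λ = (trace ± √Δ)/2 = (27 ± 11.1803)/2,
  λ_1 = 19.0902,  λ_2 = 7.9098.

Step 4 — unit eigenvector for λ_1: solve (Sigma - λ_1 I)v = 0. First row:
  (8 - 19.0902)·v_x + (1)·v_y = 0, i.e. (-11.0902)·v_x + (1)·v_y = 0,
  so v ∝ (b, λ_1 - a) = (1, 11.0902) = u.
  ||u|| = √((1)² + (11.0902)²) = √(123.9919) ≈ 11.1352,
  v_1 = u/||u|| ≈ (0.0898, 0.996) (||v_1|| = 1).

λ_1 = 19.0902,  λ_2 = 7.9098;  v_1 ≈ (0.0898, 0.996)


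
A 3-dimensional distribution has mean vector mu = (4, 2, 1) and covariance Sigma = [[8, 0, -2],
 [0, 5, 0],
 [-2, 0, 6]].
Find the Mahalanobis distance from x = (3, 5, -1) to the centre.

Step 1 — centre the observation: (x - mu) = (-1, 3, -2).

Step 2 — invert Sigma (cofactor / det for 3×3, or solve directly):
  Sigma^{-1} = [[0.1364, 0, 0.0455],
 [0, 0.2, 0],
 [0.0455, 0, 0.1818]].

Step 3 — form the quadratic (x - mu)^T · Sigma^{-1} · (x - mu):
  Sigma^{-1} · (x - mu) = (-0.2273, 0.6, -0.4091).
  (x - mu)^T · [Sigma^{-1} · (x - mu)] = (-1)·(-0.2273) + (3)·(0.6) + (-2)·(-0.4091) = 2.8455.

Step 4 — take square root: d = √(2.8455) ≈ 1.6868.

d(x, mu) = √(2.8455) ≈ 1.6868


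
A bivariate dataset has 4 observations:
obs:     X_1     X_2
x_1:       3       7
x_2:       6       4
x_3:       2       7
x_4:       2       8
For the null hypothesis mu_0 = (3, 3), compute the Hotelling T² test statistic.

Step 1 — sample mean vector:
  mean(X_1) = (3 + 6 + 2 + 2) / 4 = 13/4 = 3.25
  mean(X_2) = (7 + 4 + 7 + 8) / 4 = 26/4 = 6.5
  x̄ = (3.25, 6.5),  deviation x̄ - mu_0 = (3.25, 6.5) - (3, 3) = (0.25, 3.5).

Step 2 — sample covariance matrix, S[i,j] = (1/(n-1)) · Σ_k (x_{k,i} - mean_i) · (x_{k,j} - mean_j), divisor n-1 = 3:
  S[X_1,X_1] = ((-0.25)·(-0.25) + (2.75)·(2.75) + (-1.25)·(-1.25) + (-1.25)·(-1.25)) / 3 = 10.75/3 = 3.5833
  S[X_1,X_2] = ((-0.25)·(0.5) + (2.75)·(-2.5) + (-1.25)·(0.5) + (-1.25)·(1.5)) / 3 = -9.5/3 = -3.1667
  S[X_2,X_2] = ((0.5)·(0.5) + (-2.5)·(-2.5) + (0.5)·(0.5) + (1.5)·(1.5)) / 3 = 9/3 = 3
  S = [[3.5833, -3.1667],
 [-3.1667, 3]].

Step 3 — invert S. det(S) = 3.5833·3 - (-3.1667)² = 0.7222.
  S^{-1} = (1/det) · [[d, -b], [-b, a]] = [[4.1538, 4.3846],
 [4.3846, 4.9615]].

Step 4 — quadratic form (x̄ - mu_0)^T · S^{-1} · (x̄ - mu_0):
  S^{-1} · (x̄ - mu_0) = (16.3846, 18.4615),
  (x̄ - mu_0)^T · [...] = (0.25)·(16.3846) + (3.5)·(18.4615) = 68.7115.

Step 5 — scale by n: T² = 4 · 68.7115 = 274.8462.

T² ≈ 274.8462


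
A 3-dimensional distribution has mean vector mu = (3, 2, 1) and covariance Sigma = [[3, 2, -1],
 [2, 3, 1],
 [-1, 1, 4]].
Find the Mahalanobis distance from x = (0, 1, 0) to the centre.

Step 1 — centre the observation: (x - mu) = (-3, -1, -1).

Step 2 — invert Sigma (cofactor / det for 3×3, or solve directly):
  Sigma^{-1} = [[1.1, -0.9, 0.5],
 [-0.9, 1.1, -0.5],
 [0.5, -0.5, 0.5]].

Step 3 — form the quadratic (x - mu)^T · Sigma^{-1} · (x - mu):
  Sigma^{-1} · (x - mu) = (-2.9, 2.1, -1.5).
  (x - mu)^T · [Sigma^{-1} · (x - mu)] = (-3)·(-2.9) + (-1)·(2.1) + (-1)·(-1.5) = 8.1.

Step 4 — take square root: d = √(8.1) ≈ 2.846.

d(x, mu) = √(8.1) ≈ 2.846


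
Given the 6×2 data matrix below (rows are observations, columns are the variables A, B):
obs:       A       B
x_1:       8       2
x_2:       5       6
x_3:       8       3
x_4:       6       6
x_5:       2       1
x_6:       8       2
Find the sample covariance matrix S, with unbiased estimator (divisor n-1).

Step 1 — column means:
  mean(A) = (8 + 5 + 8 + 6 + 2 + 8) / 6 = 37/6 = 6.1667
  mean(B) = (2 + 6 + 3 + 6 + 1 + 2) / 6 = 20/6 = 3.3333

Step 2 — sample covariance S[i,j] = (1/(n-1)) · Σ_k (x_{k,i} - mean_i) · (x_{k,j} - mean_j), with n-1 = 5.
  S[A,A] = ((1.8333)·(1.8333) + (-1.1667)·(-1.1667) + (1.8333)·(1.8333) + (-0.1667)·(-0.1667) + (-4.1667)·(-4.1667) + (1.8333)·(1.8333)) / 5 = 28.8333/5 = 5.7667
  S[A,B] = ((1.8333)·(-1.3333) + (-1.1667)·(2.6667) + (1.8333)·(-0.3333) + (-0.1667)·(2.6667) + (-4.1667)·(-2.3333) + (1.8333)·(-1.3333)) / 5 = 0.6667/5 = 0.1333
  S[B,B] = ((-1.3333)·(-1.3333) + (2.6667)·(2.6667) + (-0.3333)·(-0.3333) + (2.6667)·(2.6667) + (-2.3333)·(-2.3333) + (-1.3333)·(-1.3333)) / 5 = 23.3333/5 = 4.6667

S is symmetric (S[j,i] = S[i,j]). Assembling:

S = [[5.7667, 0.1333],
 [0.1333, 4.6667]]
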